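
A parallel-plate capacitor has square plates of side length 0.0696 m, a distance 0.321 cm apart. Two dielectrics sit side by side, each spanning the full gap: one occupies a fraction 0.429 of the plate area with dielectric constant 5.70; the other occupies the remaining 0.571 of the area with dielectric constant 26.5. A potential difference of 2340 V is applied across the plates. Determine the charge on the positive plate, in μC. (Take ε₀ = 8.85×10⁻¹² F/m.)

A = (0.0696 m)² = 4.84×10⁻³ m².
Side-by-side slabs ⇒ two capacitors in parallel, each spanning the full gap.
C₁ = κ₁ε₀A₁/d = 5.70 × 8.85×10⁻¹² × 2.08×10⁻³ / 3.21×10⁻³ = 3.27×10⁻¹¹ F.
C₂ = κ₂ε₀A₂/d = 26.5 × 8.85×10⁻¹² × 2.77×10⁻³ / 3.21×10⁻³ = 2.02×10⁻¹⁰ F.
C = C₁ + C₂ = 2.35×10⁻¹⁰ F.
Q = CV = 2.35×10⁻¹⁰ × 2340 = 5.49×10⁻⁷ C.

Q ≈ 0.549 μC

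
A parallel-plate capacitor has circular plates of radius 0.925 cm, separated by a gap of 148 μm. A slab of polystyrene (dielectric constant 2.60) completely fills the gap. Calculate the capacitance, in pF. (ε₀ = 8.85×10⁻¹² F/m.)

A = π(0.925 cm)² = 2.69×10⁻⁴ m².
C = κε₀A/d = 2.60 × 8.85×10⁻¹² × 2.69×10⁻⁴ / 1.48×10⁻⁴ = 4.18×10⁻¹¹ F.

C ≈ 41.8 pF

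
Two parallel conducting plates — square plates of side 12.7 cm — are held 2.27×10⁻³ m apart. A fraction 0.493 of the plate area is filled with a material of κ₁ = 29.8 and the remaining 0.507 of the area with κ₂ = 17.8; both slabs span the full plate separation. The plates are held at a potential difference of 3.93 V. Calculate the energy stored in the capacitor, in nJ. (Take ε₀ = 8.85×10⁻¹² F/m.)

A = (12.7 cm)² = 1.61×10⁻² m².
Side-by-side slabs ⇒ two capacitors in parallel, each spanning the full gap.
C₁ = κ₁ε₀A₁/d = 29.8 × 8.85×10⁻¹² × 7.95×10⁻³ / 2.27×10⁻³ = 9.24×10⁻¹⁰ F.
C₂ = κ₂ε₀A₂/d = 17.8 × 8.85×10⁻¹² × 8.18×10⁻³ / 2.27×10⁻³ = 5.67×10⁻¹⁰ F.
C = C₁ + C₂ = 1.49×10⁻⁹ F.
U = ½CV² = ½ × 1.49×10⁻⁹ × (3.93)² = 1.15×10⁻⁸ J.

11.5 nJ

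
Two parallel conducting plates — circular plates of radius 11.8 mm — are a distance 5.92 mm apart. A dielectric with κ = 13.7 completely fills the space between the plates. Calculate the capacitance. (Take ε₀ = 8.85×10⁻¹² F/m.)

C ≈ 8.96 pF

A = π(11.8 mm)² = 4.37×10⁻⁴ m².
C = κε₀A/d = 13.7 × 8.85×10⁻¹² × 4.37×10⁻⁴ / 5.92×10⁻³ = 8.96×10⁻¹² F.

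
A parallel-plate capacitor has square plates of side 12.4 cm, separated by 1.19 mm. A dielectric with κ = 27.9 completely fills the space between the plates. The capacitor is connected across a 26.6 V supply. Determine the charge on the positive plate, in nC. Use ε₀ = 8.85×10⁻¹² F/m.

84.9 nC

A = (12.4 cm)² = 1.54×10⁻² m².
C = κε₀A/d = 27.9 × 8.85×10⁻¹² × 1.54×10⁻² / 1.19×10⁻³ = 3.19×10⁻⁹ F.
Q = CV = 3.19×10⁻⁹ × 26.6 = 8.49×10⁻⁸ C.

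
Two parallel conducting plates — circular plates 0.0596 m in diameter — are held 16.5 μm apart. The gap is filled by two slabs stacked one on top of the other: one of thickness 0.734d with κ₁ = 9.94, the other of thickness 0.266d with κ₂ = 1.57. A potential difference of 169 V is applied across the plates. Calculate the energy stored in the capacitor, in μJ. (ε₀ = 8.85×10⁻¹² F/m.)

A = π(0.0596/2 m)² = 2.79×10⁻³ m².
Stacked slabs ⇒ two capacitors in series, each with the full plate area.
C₁ = κ₁ε₀A/d₁ = 9.94 × 8.85×10⁻¹² × 2.79×10⁻³ / 1.21×10⁻⁵ = 2.03×10⁻⁸ F.
C₂ = κ₂ε₀A/d₂ = 1.57 × 8.85×10⁻¹² × 2.79×10⁻³ / 4.39×10⁻⁶ = 8.83×10⁻⁹ F.
C = (1/C₁ + 1/C₂)⁻¹ = 6.15×10⁻⁹ F.
U = ½CV² = ½ × 6.15×10⁻⁹ × (169)² = 8.78×10⁻⁵ J.

U ≈ 87.8 μJ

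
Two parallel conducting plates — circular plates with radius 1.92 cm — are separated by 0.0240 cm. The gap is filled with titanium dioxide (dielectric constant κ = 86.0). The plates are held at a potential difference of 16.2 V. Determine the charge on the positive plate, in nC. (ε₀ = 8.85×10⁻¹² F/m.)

Q ≈ 59.5 nC

A = π(1.92 cm)² = 1.16×10⁻³ m².
C = κε₀A/d = 86.0 × 8.85×10⁻¹² × 1.16×10⁻³ / 2.40×10⁻⁴ = 3.67×10⁻⁹ F.
Q = CV = 3.67×10⁻⁹ × 16.2 = 5.95×10⁻⁸ C.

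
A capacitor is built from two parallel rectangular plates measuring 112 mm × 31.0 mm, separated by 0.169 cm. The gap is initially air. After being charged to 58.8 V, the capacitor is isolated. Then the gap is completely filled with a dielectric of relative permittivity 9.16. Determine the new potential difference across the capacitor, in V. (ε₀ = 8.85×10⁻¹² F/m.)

6.42 V

A = 112 × 31.0 mm² = 3.47×10⁻³ m².
Initially C₁ = ε₀A/d = 8.85×10⁻¹² × 3.47×10⁻³ / 1.69×10⁻³ = 1.82×10⁻¹¹ F.
V₁ = 58.8 V.
Isolated ⇒ Q is held fixed. C₂ = 9.16 C₁ and V = Q/C, so V₂/V₁ = C₁/C₂ = 0.109.
V₂ = 0.109 × 58.8 = 6.42 V.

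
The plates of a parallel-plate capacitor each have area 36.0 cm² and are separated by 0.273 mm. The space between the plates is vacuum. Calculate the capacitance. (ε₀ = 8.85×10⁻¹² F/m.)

A = 36.0 cm² = 3.60×10⁻³ m².
C = ε₀A/d = 8.85×10⁻¹² × 3.60×10⁻³ / 2.73×10⁻⁴ = 1.17×10⁻¹⁰ F.

C ≈ 117 pF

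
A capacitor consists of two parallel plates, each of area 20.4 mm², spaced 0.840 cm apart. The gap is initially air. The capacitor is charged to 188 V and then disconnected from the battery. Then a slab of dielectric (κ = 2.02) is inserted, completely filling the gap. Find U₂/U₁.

U₂/U₁ ≈ 0.495

Isolated ⇒ Q is held fixed.
C₂ = 2.02 C₁ and U = Q²/(2C), so U₂/U₁ = C₁/C₂ = 0.495.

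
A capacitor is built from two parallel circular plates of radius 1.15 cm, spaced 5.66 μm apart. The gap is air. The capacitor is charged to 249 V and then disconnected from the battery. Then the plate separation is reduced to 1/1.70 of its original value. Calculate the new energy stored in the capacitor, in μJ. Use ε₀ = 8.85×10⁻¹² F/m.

11.8 μJ

A = π(1.15 cm)² = 4.15×10⁻⁴ m².
Initially C₁ = ε₀A/d = 8.85×10⁻¹² × 4.15×10⁻⁴ / 5.66×10⁻⁶ = 6.50×10⁻¹⁰ F.
U₁ = 2.01×10⁻⁵ J.
Isolated ⇒ Q is held fixed. C₂ = 1.70 C₁ and U = Q²/(2C), so U₂/U₁ = C₁/C₂ = 0.588.
U₂ = 0.588 × 2.01×10⁻⁵ = 1.18×10⁻⁵ J.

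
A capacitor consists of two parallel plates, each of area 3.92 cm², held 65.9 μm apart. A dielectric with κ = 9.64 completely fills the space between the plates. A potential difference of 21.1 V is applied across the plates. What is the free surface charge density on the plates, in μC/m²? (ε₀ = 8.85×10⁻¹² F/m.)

A = 3.92 cm² = 3.92×10⁻⁴ m².
C = κε₀A/d = 9.64 × 8.85×10⁻¹² × 3.92×10⁻⁴ / 6.59×10⁻⁵ = 5.07×10⁻¹⁰ F.
σ = Q/A = CV/A = 5.07×10⁻¹⁰ × 21.1 / 3.92×10⁻⁴ = 2.73×10⁻⁵ C/m².

σ ≈ 27.3 μC/m²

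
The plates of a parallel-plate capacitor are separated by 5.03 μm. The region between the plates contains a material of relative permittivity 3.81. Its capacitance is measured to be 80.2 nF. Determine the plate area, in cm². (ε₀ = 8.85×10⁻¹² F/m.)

120 cm²

A = Cd/(κε₀) = 8.02×10⁻⁸ × 5.03×10⁻⁶ / (3.81 × 8.85×10⁻¹²) = 1.20×10⁻² m².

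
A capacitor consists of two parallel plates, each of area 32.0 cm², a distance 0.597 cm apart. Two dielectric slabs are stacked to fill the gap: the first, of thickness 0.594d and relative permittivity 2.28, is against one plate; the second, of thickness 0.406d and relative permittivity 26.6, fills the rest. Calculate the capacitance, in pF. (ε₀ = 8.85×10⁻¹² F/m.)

A = 32.0 cm² = 3.20×10⁻³ m².
Stacked slabs ⇒ two capacitors in series, each with the full plate area.
C₁ = κ₁ε₀A/d₁ = 2.28 × 8.85×10⁻¹² × 3.20×10⁻³ / 3.55×10⁻³ = 1.82×10⁻¹¹ F.
C₂ = κ₂ε₀A/d₂ = 26.6 × 8.85×10⁻¹² × 3.20×10⁻³ / 2.42×10⁻³ = 3.11×10⁻¹⁰ F.
C = (1/C₁ + 1/C₂)⁻¹ = 1.72×10⁻¹¹ F.

17.2 pF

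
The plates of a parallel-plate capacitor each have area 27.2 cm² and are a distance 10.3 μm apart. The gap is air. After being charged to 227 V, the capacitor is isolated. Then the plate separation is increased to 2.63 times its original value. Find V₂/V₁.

Isolated ⇒ Q is held fixed.
C₂ = 0.380 C₁ and V = Q/C, so V₂/V₁ = C₁/C₂ = 2.63.

2.63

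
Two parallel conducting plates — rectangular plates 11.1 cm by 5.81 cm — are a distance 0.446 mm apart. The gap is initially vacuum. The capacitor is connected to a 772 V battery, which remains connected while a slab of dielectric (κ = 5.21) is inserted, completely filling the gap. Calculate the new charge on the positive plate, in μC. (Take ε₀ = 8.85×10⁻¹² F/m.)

Q ≈ 0.515 μC

A = 11.1 × 5.81 cm² = 6.45×10⁻³ m².
Initially C₁ = ε₀A/d = 8.85×10⁻¹² × 6.45×10⁻³ / 4.46×10⁻⁴ = 1.28×10⁻¹⁰ F.
Q₁ = 9.88×10⁻⁸ C.
Battery connected ⇒ V is held fixed. C₂ = 5.21 C₁ and Q = CV, so Q₂/Q₁ = C₂/C₁ = 5.21.
Q₂ = 5.21 × 9.88×10⁻⁸ = 5.15×10⁻⁷ C.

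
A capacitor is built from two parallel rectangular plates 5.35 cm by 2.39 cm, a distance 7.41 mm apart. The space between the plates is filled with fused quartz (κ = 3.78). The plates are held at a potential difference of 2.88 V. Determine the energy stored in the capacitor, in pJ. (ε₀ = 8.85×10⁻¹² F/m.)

A = 5.35 × 2.39 cm² = 1.28×10⁻³ m².
C = κε₀A/d = 3.78 × 8.85×10⁻¹² × 1.28×10⁻³ / 7.41×10⁻³ = 5.77×10⁻¹² F.
U = ½CV² = ½ × 5.77×10⁻¹² × (2.88)² = 2.39×10⁻¹¹ J.

U ≈ 23.9 pJ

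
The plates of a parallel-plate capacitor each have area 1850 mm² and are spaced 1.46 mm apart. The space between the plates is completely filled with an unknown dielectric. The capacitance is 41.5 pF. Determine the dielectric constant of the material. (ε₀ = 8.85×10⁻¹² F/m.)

A = 1850 mm² = 1.85×10⁻³ m².
κ = Cd/(ε₀A) = 4.15×10⁻¹¹ × 1.46×10⁻³ / (8.85×10⁻¹² × 1.85×10⁻³) = 3.70.

3.70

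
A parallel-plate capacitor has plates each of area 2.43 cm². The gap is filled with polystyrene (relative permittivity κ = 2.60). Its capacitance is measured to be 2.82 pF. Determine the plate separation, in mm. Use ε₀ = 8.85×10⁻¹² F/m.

d ≈ 1.98 mm

A = 2.43 cm² = 2.43×10⁻⁴ m².
d = κε₀A/C = 2.60 × 8.85×10⁻¹² × 2.43×10⁻⁴ / 2.82×10⁻¹² = 1.98×10⁻³ m.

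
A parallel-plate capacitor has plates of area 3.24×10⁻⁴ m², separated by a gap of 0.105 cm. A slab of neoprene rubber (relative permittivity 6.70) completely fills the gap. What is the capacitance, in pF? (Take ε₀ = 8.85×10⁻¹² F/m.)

18.3 pF

C = κε₀A/d = 6.70 × 8.85×10⁻¹² × 3.24×10⁻⁴ / 1.05×10⁻³ = 1.83×10⁻¹¹ F.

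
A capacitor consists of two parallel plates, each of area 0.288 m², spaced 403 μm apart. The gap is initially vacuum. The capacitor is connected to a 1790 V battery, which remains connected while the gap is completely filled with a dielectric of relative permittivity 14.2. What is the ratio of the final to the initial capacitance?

C = κε₀A/d scales with κ, so C₂/C₁ = κ = 14.2.

14.2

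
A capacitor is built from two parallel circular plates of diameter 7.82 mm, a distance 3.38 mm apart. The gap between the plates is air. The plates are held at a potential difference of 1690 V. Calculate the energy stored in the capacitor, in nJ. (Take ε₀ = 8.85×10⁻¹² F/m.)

U ≈ 180 nJ

A = π(7.82/2 mm)² = 4.80×10⁻⁵ m².
C = ε₀A/d = 8.85×10⁻¹² × 4.80×10⁻⁵ / 3.38×10⁻³ = 1.26×10⁻¹³ F.
U = ½CV² = ½ × 1.26×10⁻¹³ × (1690)² = 1.80×10⁻⁷ J.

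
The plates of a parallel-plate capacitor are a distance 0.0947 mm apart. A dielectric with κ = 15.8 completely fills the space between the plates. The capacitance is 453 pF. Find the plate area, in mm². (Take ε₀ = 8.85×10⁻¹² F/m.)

A = Cd/(κε₀) = 4.53×10⁻¹⁰ × 9.47×10⁻⁵ / (15.8 × 8.85×10⁻¹²) = 3.07×10⁻⁴ m².

307 mm²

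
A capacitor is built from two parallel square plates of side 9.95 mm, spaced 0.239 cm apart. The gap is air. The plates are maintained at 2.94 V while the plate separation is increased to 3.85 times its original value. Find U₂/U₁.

0.260

Battery connected ⇒ V is held fixed.
C₂ = 0.260 C₁ and U = ½CV², so U₂/U₁ = C₂/C₁ = 0.260.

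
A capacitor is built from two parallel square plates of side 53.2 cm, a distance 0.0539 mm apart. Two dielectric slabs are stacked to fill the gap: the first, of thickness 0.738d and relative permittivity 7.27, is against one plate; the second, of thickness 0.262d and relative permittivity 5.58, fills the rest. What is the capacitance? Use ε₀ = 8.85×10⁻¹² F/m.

313 nF

A = (53.2 cm)² = 0.283 m².
Stacked slabs ⇒ two capacitors in series, each with the full plate area.
C₁ = κ₁ε₀A/d₁ = 7.27 × 8.85×10⁻¹² × 0.283 / 3.98×10⁻⁵ = 4.58×10⁻⁷ F.
C₂ = κ₂ε₀A/d₂ = 5.58 × 8.85×10⁻¹² × 0.283 / 1.41×10⁻⁵ = 9.90×10⁻⁷ F.
C = (1/C₁ + 1/C₂)⁻¹ = 3.13×10⁻⁷ F.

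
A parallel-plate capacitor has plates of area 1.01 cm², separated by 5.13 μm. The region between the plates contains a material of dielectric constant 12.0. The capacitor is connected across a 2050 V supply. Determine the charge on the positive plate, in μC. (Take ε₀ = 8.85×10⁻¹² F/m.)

Q ≈ 4.29 μC

A = 1.01 cm² = 1.01×10⁻⁴ m².
C = κε₀A/d = 12.0 × 8.85×10⁻¹² × 1.01×10⁻⁴ / 5.13×10⁻⁶ = 2.09×10⁻⁹ F.
Q = CV = 2.09×10⁻⁹ × 2050 = 4.29×10⁻⁶ C.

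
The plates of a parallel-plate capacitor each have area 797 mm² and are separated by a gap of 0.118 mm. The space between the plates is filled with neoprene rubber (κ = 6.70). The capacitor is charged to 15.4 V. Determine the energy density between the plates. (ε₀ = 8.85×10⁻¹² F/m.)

u ≈ 0.505 J/m³

E = V/d = 15.4 / 1.18×10⁻⁴ = 1.31×10⁵ V/m.
u = ½κε₀E² = ½ × 6.70 × 8.85×10⁻¹² × (1.31×10⁵)² = 0.505 J/m³.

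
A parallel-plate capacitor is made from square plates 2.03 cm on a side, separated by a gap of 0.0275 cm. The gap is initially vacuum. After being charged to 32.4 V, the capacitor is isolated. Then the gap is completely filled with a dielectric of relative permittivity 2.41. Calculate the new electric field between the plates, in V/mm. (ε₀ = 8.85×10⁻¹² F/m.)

48.9 V/mm

A = (2.03 cm)² = 4.12×10⁻⁴ m².
Initially C₁ = ε₀A/d = 8.85×10⁻¹² × 4.12×10⁻⁴ / 2.75×10⁻⁴ = 1.33×10⁻¹¹ F.
E₁ = 1.18×10⁵ V/m.
Isolated ⇒ Q is held fixed. V₂ = Q/C₂ = V₁/2.41; E = V/d, so E₂/E₁ = (V₂/V₁)(d₁/d₂) = 0.415.
E₂ = 0.415 × 1.18×10⁵ = 4.89×10⁴ V/m.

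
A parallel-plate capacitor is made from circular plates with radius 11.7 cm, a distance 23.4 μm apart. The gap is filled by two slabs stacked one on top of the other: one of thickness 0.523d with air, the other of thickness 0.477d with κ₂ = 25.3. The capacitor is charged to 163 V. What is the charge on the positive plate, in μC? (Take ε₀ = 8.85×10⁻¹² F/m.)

A = π(11.7 cm)² = 4.30×10⁻² m².
Stacked slabs ⇒ two capacitors in series, each with the full plate area.
C₁ = κ₁ε₀A/d₁ = 1.00 × 8.85×10⁻¹² × 4.30×10⁻² / 1.22×10⁻⁵ = 3.11×10⁻⁸ F.
C₂ = κ₂ε₀A/d₂ = 25.3 × 8.85×10⁻¹² × 4.30×10⁻² / 1.12×10⁻⁵ = 8.63×10⁻⁷ F.
C = (1/C₁ + 1/C₂)⁻¹ = 3.00×10⁻⁸ F.
Q = CV = 3.00×10⁻⁸ × 163 = 4.89×10⁻⁶ C.

Q ≈ 4.89 μC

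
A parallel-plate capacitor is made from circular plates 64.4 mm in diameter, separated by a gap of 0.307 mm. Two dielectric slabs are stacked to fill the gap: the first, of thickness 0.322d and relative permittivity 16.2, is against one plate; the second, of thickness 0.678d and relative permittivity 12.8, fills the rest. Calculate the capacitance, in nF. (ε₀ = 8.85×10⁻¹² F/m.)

1.29 nF

A = π(64.4/2 mm)² = 3.26×10⁻³ m².
Stacked slabs ⇒ two capacitors in series, each with the full plate area.
C₁ = κ₁ε₀A/d₁ = 16.2 × 8.85×10⁻¹² × 3.26×10⁻³ / 9.89×10⁻⁵ = 4.72×10⁻⁹ F.
C₂ = κ₂ε₀A/d₂ = 12.8 × 8.85×10⁻¹² × 3.26×10⁻³ / 2.08×10⁻⁴ = 1.77×10⁻⁹ F.
C = (1/C₁ + 1/C₂)⁻¹ = 1.29×10⁻⁹ F.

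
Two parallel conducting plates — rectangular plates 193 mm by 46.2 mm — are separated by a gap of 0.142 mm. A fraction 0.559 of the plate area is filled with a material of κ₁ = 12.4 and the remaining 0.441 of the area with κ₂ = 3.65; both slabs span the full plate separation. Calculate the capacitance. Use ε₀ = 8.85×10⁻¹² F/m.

A = 193 × 46.2 mm² = 8.92×10⁻³ m².
Side-by-side slabs ⇒ two capacitors in parallel, each spanning the full gap.
C₁ = κ₁ε₀A₁/d = 12.4 × 8.85×10⁻¹² × 4.98×10⁻³ / 1.42×10⁻⁴ = 3.85×10⁻⁹ F.
C₂ = κ₂ε₀A₂/d = 3.65 × 8.85×10⁻¹² × 3.93×10⁻³ / 1.42×10⁻⁴ = 8.95×10⁻¹⁰ F.
C = C₁ + C₂ = 4.75×10⁻⁹ F.

C ≈ 4.75 nF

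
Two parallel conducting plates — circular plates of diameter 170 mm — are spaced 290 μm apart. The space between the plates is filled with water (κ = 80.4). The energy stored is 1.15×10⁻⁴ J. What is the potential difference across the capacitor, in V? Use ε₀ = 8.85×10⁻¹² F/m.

64.3 V

A = π(170/2 mm)² = 2.27×10⁻² m².
C = κε₀A/d = 80.4 × 8.85×10⁻¹² × 2.27×10⁻² / 2.90×10⁻⁴ = 5.57×10⁻⁸ F.
V = √(2U/C) = √(2 × 1.15×10⁻⁴ / 5.57×10⁻⁸) = 64.3 V.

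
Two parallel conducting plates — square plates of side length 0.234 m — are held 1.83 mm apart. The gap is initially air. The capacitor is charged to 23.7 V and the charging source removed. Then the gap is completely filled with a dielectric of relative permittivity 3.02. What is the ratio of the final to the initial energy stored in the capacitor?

U₂/U₁ ≈ 0.331

Isolated ⇒ Q is held fixed.
C₂ = 3.02 C₁ and U = Q²/(2C), so U₂/U₁ = C₁/C₂ = 0.331.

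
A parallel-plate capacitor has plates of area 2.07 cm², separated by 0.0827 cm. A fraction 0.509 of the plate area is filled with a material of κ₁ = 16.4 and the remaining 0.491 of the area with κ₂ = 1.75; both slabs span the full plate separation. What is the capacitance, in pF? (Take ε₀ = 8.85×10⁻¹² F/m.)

A = 2.07 cm² = 2.07×10⁻⁴ m².
Side-by-side slabs ⇒ two capacitors in parallel, each spanning the full gap.
C₁ = κ₁ε₀A₁/d = 16.4 × 8.85×10⁻¹² × 1.05×10⁻⁴ / 8.27×10⁻⁴ = 1.85×10⁻¹¹ F.
C₂ = κ₂ε₀A₂/d = 1.75 × 8.85×10⁻¹² × 1.02×10⁻⁴ / 8.27×10⁻⁴ = 1.90×10⁻¹² F.
C = C₁ + C₂ = 2.04×10⁻¹¹ F.

C ≈ 20.4 pF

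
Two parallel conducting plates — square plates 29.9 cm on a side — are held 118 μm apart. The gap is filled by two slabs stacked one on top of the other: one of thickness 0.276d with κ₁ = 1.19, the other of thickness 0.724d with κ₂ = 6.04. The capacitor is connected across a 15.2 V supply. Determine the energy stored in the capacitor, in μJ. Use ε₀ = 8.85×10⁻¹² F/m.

A = (29.9 cm)² = 8.94×10⁻² m².
Stacked slabs ⇒ two capacitors in series, each with the full plate area.
C₁ = κ₁ε₀A/d₁ = 1.19 × 8.85×10⁻¹² × 8.94×10⁻² / 3.26×10⁻⁵ = 2.89×10⁻⁸ F.
C₂ = κ₂ε₀A/d₂ = 6.04 × 8.85×10⁻¹² × 8.94×10⁻² / 8.54×10⁻⁵ = 5.59×10⁻⁸ F.
C = (1/C₁ + 1/C₂)⁻¹ = 1.91×10⁻⁸ F.
U = ½CV² = ½ × 1.91×10⁻⁸ × (15.2)² = 2.20×10⁻⁶ J.

U ≈ 2.20 μJ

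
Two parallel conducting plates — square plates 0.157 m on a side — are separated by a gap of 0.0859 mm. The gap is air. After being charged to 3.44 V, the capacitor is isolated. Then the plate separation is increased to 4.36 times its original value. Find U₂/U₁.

Isolated ⇒ Q is held fixed.
C₂ = 0.229 C₁ and U = Q²/(2C), so U₂/U₁ = C₁/C₂ = 4.36.

4.36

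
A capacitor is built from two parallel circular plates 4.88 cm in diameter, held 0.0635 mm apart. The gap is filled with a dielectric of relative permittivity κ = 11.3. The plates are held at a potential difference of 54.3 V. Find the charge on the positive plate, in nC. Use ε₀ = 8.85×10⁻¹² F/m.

A = π(4.88/2 cm)² = 1.87×10⁻³ m².
C = κε₀A/d = 11.3 × 8.85×10⁻¹² × 1.87×10⁻³ / 6.35×10⁻⁵ = 2.95×10⁻⁹ F.
Q = CV = 2.95×10⁻⁹ × 54.3 = 1.60×10⁻⁷ C.

160 nC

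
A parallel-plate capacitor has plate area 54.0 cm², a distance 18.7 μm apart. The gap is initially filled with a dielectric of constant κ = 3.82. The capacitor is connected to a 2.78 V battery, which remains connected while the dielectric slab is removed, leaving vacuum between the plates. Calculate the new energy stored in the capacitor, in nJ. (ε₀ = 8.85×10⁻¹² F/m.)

A = 54.0 cm² = 5.40×10⁻³ m².
Initially C₁ = κε₀A/d = 3.82 × 8.85×10⁻¹² × 5.40×10⁻³ / 1.87×10⁻⁵ = 9.76×10⁻⁹ F.
U₁ = 3.77×10⁻⁸ J.
Battery connected ⇒ V is held fixed. C₂ = 0.262 C₁ and U = ½CV², so U₂/U₁ = C₂/C₁ = 0.262.
U₂ = 0.262 × 3.77×10⁻⁸ = 9.88×10⁻⁹ J.

9.88 nJ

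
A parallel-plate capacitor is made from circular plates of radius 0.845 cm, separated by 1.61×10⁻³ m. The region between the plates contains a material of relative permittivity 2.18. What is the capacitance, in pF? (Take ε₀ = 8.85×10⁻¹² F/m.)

2.69 pF

A = π(0.845 cm)² = 2.24×10⁻⁴ m².
C = κε₀A/d = 2.18 × 8.85×10⁻¹² × 2.24×10⁻⁴ / 1.61×10⁻³ = 2.69×10⁻¹² F.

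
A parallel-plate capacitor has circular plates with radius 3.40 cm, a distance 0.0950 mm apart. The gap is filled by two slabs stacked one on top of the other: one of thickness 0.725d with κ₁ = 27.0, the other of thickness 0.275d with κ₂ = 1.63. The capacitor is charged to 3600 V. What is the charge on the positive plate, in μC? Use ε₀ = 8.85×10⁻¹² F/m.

Q ≈ 6.23 μC

A = π(3.40 cm)² = 3.63×10⁻³ m².
Stacked slabs ⇒ two capacitors in series, each with the full plate area.
C₁ = κ₁ε₀A/d₁ = 27.0 × 8.85×10⁻¹² × 3.63×10⁻³ / 6.89×10⁻⁵ = 1.26×10⁻⁸ F.
C₂ = κ₂ε₀A/d₂ = 1.63 × 8.85×10⁻¹² × 3.63×10⁻³ / 2.61×10⁻⁵ = 2.01×10⁻⁹ F.
C = (1/C₁ + 1/C₂)⁻¹ = 1.73×10⁻⁹ F.
Q = CV = 1.73×10⁻⁹ × 3600 = 6.23×10⁻⁶ C.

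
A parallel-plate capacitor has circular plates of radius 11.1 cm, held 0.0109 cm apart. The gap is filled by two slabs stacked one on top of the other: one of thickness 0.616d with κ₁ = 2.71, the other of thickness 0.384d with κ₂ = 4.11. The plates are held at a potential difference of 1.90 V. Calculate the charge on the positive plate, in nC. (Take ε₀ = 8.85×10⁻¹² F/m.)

18.6 nC

A = π(11.1 cm)² = 3.87×10⁻² m².
Stacked slabs ⇒ two capacitors in series, each with the full plate area.
C₁ = κ₁ε₀A/d₁ = 2.71 × 8.85×10⁻¹² × 3.87×10⁻² / 6.71×10⁻⁵ = 1.38×10⁻⁸ F.
C₂ = κ₂ε₀A/d₂ = 4.11 × 8.85×10⁻¹² × 3.87×10⁻² / 4.19×10⁻⁵ = 3.36×10⁻⁸ F.
C = (1/C₁ + 1/C₂)⁻¹ = 9.80×10⁻⁹ F.
Q = CV = 9.80×10⁻⁹ × 1.90 = 1.86×10⁻⁸ C.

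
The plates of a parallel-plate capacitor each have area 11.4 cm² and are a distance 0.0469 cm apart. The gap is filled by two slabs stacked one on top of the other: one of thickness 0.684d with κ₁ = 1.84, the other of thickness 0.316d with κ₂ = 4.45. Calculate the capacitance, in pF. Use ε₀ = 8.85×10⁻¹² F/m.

A = 11.4 cm² = 1.14×10⁻³ m².
Stacked slabs ⇒ two capacitors in series, each with the full plate area.
C₁ = κ₁ε₀A/d₁ = 1.84 × 8.85×10⁻¹² × 1.14×10⁻³ / 3.21×10⁻⁴ = 5.79×10⁻¹¹ F.
C₂ = κ₂ε₀A/d₂ = 4.45 × 8.85×10⁻¹² × 1.14×10⁻³ / 1.48×10⁻⁴ = 3.03×10⁻¹⁰ F.
C = (1/C₁ + 1/C₂)⁻¹ = 4.86×10⁻¹¹ F.

48.6 pF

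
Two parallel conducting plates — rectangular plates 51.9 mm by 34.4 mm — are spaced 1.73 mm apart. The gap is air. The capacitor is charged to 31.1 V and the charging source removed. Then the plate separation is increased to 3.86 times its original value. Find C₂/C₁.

0.259

C = ε₀A/d scales as 1/d, so C₂/C₁ = d₁/d₂ = 1/3.86 = 0.259.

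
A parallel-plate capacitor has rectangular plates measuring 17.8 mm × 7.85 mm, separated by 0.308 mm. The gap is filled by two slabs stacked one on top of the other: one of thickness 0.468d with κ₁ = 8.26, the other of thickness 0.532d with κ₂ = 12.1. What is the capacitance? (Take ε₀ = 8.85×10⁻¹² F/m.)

C ≈ 39.9 pF

A = 17.8 × 7.85 mm² = 1.40×10⁻⁴ m².
Stacked slabs ⇒ two capacitors in series, each with the full plate area.
C₁ = κ₁ε₀A/d₁ = 8.26 × 8.85×10⁻¹² × 1.40×10⁻⁴ / 1.44×10⁻⁴ = 7.09×10⁻¹¹ F.
C₂ = κ₂ε₀A/d₂ = 12.1 × 8.85×10⁻¹² × 1.40×10⁻⁴ / 1.64×10⁻⁴ = 9.13×10⁻¹¹ F.
C = (1/C₁ + 1/C₂)⁻¹ = 3.99×10⁻¹¹ F.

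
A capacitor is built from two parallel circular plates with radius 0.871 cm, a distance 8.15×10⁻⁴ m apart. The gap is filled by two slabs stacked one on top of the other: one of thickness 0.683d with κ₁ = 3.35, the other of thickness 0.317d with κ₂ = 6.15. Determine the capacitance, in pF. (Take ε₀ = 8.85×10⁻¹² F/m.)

A = π(0.871 cm)² = 2.38×10⁻⁴ m².
Stacked slabs ⇒ two capacitors in series, each with the full plate area.
C₁ = κ₁ε₀A/d₁ = 3.35 × 8.85×10⁻¹² × 2.38×10⁻⁴ / 5.57×10⁻⁴ = 1.27×10⁻¹¹ F.
C₂ = κ₂ε₀A/d₂ = 6.15 × 8.85×10⁻¹² × 2.38×10⁻⁴ / 2.58×10⁻⁴ = 5.02×10⁻¹¹ F.
C = (1/C₁ + 1/C₂)⁻¹ = 1.01×10⁻¹¹ F.

C ≈ 10.1 pF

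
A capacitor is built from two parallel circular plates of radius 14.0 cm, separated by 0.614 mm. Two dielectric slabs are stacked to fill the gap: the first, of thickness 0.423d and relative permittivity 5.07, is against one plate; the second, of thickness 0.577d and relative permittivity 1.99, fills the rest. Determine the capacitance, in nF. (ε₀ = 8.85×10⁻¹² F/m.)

A = π(14.0 cm)² = 6.16×10⁻² m².
Stacked slabs ⇒ two capacitors in series, each with the full plate area.
C₁ = κ₁ε₀A/d₁ = 5.07 × 8.85×10⁻¹² × 6.16×10⁻² / 2.60×10⁻⁴ = 1.06×10⁻⁸ F.
C₂ = κ₂ε₀A/d₂ = 1.99 × 8.85×10⁻¹² × 6.16×10⁻² / 3.54×10⁻⁴ = 3.06×10⁻⁹ F.
C = (1/C₁ + 1/C₂)⁻¹ = 2.38×10⁻⁹ F.

C ≈ 2.38 nF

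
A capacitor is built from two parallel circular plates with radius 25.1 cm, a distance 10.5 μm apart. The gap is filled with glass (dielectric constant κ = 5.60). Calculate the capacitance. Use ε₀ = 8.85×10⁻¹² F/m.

A = π(25.1 cm)² = 0.198 m².
C = κε₀A/d = 5.60 × 8.85×10⁻¹² × 0.198 / 1.05×10⁻⁵ = 9.34×10⁻⁷ F.

0.934 μF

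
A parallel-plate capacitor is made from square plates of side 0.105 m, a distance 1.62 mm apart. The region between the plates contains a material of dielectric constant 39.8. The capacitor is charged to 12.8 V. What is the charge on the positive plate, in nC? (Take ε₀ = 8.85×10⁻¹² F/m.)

A = (0.105 m)² = 1.10×10⁻² m².
C = κε₀A/d = 39.8 × 8.85×10⁻¹² × 1.10×10⁻² / 1.62×10⁻³ = 2.40×10⁻⁹ F.
Q = CV = 2.40×10⁻⁹ × 12.8 = 3.07×10⁻⁸ C.

Q ≈ 30.7 nC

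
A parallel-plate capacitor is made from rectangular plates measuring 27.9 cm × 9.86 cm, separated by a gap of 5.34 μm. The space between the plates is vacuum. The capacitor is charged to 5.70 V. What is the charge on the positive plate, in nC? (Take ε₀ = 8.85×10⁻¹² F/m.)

A = 27.9 × 9.86 cm² = 2.75×10⁻² m².
C = ε₀A/d = 8.85×10⁻¹² × 2.75×10⁻² / 5.34×10⁻⁶ = 4.56×10⁻⁸ F.
Q = CV = 4.56×10⁻⁸ × 5.70 = 2.60×10⁻⁷ C.

260 nC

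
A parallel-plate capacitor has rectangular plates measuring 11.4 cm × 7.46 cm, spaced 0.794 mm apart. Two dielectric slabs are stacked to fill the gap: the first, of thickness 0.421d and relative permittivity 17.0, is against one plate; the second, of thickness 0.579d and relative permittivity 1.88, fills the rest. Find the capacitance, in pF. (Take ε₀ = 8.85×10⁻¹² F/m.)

A = 11.4 × 7.46 cm² = 8.50×10⁻³ m².
Stacked slabs ⇒ two capacitors in series, each with the full plate area.
C₁ = κ₁ε₀A/d₁ = 17.0 × 8.85×10⁻¹² × 8.50×10⁻³ / 3.34×10⁻⁴ = 3.83×10⁻⁹ F.
C₂ = κ₂ε₀A/d₂ = 1.88 × 8.85×10⁻¹² × 8.50×10⁻³ / 4.60×10⁻⁴ = 3.08×10⁻¹⁰ F.
C = (1/C₁ + 1/C₂)⁻¹ = 2.85×10⁻¹⁰ F.

C ≈ 285 pF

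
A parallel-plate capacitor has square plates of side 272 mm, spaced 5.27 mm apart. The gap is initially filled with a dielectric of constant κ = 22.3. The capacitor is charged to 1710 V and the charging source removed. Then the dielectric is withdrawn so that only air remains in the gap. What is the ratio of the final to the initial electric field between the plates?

Isolated ⇒ Q is held fixed.
V₂ = Q/C₂ = V₁/0.0448; E = V/d, so E₂/E₁ = (V₂/V₁)(d₁/d₂) = 22.3.

22.3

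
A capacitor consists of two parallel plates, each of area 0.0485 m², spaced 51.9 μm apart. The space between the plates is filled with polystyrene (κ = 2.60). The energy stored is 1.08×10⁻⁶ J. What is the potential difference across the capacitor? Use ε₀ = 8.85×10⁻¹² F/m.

V ≈ 10.0 V

C = κε₀A/d = 2.60 × 8.85×10⁻¹² × 4.85×10⁻² / 5.19×10⁻⁵ = 2.15×10⁻⁸ F.
V = √(2U/C) = √(2 × 1.08×10⁻⁶ / 2.15×10⁻⁸) = 10.0 V.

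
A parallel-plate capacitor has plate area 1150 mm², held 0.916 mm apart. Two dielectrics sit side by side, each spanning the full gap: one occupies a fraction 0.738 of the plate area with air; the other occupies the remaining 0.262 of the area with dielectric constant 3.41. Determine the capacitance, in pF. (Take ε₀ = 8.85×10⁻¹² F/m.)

18.1 pF

A = 1150 mm² = 1.15×10⁻³ m².
Side-by-side slabs ⇒ two capacitors in parallel, each spanning the full gap.
C₁ = κ₁ε₀A₁/d = 1.00 × 8.85×10⁻¹² × 8.49×10⁻⁴ / 9.16×10⁻⁴ = 8.20×10⁻¹² F.
C₂ = κ₂ε₀A₂/d = 3.41 × 8.85×10⁻¹² × 3.01×10⁻⁴ / 9.16×10⁻⁴ = 9.93×10⁻¹² F.
C = C₁ + C₂ = 1.81×10⁻¹¹ F.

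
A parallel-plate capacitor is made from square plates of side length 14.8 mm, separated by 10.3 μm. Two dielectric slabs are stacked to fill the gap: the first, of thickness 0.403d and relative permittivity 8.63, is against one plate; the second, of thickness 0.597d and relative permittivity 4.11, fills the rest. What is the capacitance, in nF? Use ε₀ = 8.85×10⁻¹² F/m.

C ≈ 0.980 nF

A = (14.8 mm)² = 2.19×10⁻⁴ m².
Stacked slabs ⇒ two capacitors in series, each with the full plate area.
C₁ = κ₁ε₀A/d₁ = 8.63 × 8.85×10⁻¹² × 2.19×10⁻⁴ / 4.15×10⁻⁶ = 4.03×10⁻⁹ F.
C₂ = κ₂ε₀A/d₂ = 4.11 × 8.85×10⁻¹² × 2.19×10⁻⁴ / 6.15×10⁻⁶ = 1.30×10⁻⁹ F.
C = (1/C₁ + 1/C₂)⁻¹ = 9.80×10⁻¹⁰ F.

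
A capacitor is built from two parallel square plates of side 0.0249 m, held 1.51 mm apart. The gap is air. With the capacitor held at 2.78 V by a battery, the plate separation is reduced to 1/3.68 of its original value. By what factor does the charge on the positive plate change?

Battery connected ⇒ V is held fixed.
C₂ = 3.68 C₁ and Q = CV, so Q₂/Q₁ = C₂/C₁ = 3.68.

3.68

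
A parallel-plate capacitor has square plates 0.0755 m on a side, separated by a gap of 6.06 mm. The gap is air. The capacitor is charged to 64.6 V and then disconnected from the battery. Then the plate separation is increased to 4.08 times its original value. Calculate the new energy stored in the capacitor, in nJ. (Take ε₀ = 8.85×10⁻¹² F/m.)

A = (0.0755 m)² = 5.70×10⁻³ m².
Initially C₁ = ε₀A/d = 8.85×10⁻¹² × 5.70×10⁻³ / 6.06×10⁻³ = 8.32×10⁻¹² F.
U₁ = 1.74×10⁻⁸ J.
Isolated ⇒ Q is held fixed. C₂ = 0.245 C₁ and U = Q²/(2C), so U₂/U₁ = C₁/C₂ = 4.08.
U₂ = 4.08 × 1.74×10⁻⁸ = 7.09×10⁻⁸ J.

70.9 nJ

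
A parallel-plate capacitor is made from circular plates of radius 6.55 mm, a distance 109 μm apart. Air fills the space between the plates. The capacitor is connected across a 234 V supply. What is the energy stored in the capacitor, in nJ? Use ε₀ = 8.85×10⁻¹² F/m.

U ≈ 300 nJ

A = π(6.55 mm)² = 1.35×10⁻⁴ m².
C = ε₀A/d = 8.85×10⁻¹² × 1.35×10⁻⁴ / 1.09×10⁻⁴ = 1.09×10⁻¹¹ F.
U = ½CV² = ½ × 1.09×10⁻¹¹ × (234)² = 3.00×10⁻⁷ J.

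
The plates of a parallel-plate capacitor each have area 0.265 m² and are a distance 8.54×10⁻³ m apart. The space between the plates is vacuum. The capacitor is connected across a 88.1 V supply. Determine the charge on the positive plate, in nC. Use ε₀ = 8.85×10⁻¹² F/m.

C = ε₀A/d = 8.85×10⁻¹² × 0.265 / 8.54×10⁻³ = 2.75×10⁻¹⁰ F.
Q = CV = 2.75×10⁻¹⁰ × 88.1 = 2.42×10⁻⁸ C.

Q ≈ 24.2 nC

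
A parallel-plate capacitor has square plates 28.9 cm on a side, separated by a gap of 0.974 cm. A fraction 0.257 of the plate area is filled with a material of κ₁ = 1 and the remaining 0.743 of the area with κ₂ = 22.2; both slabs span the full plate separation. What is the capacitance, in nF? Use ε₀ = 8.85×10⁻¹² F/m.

A = (28.9 cm)² = 8.35×10⁻² m².
Side-by-side slabs ⇒ two capacitors in parallel, each spanning the full gap.
C₁ = κ₁ε₀A₁/d = 1.00 × 8.85×10⁻¹² × 2.15×10⁻² / 9.74×10⁻³ = 1.95×10⁻¹¹ F.
C₂ = κ₂ε₀A₂/d = 22.2 × 8.85×10⁻¹² × 6.21×10⁻² / 9.74×10⁻³ = 1.25×10⁻⁹ F.
C = C₁ + C₂ = 1.27×10⁻⁹ F.

1.27 nF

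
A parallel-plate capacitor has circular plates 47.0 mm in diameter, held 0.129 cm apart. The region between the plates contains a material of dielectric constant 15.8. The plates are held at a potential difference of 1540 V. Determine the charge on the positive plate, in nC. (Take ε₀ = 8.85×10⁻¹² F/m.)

Q ≈ 290 nC

A = π(47.0/2 mm)² = 1.73×10⁻³ m².
C = κε₀A/d = 15.8 × 8.85×10⁻¹² × 1.73×10⁻³ / 1.29×10⁻³ = 1.88×10⁻¹⁰ F.
Q = CV = 1.88×10⁻¹⁰ × 1540 = 2.90×10⁻⁷ C.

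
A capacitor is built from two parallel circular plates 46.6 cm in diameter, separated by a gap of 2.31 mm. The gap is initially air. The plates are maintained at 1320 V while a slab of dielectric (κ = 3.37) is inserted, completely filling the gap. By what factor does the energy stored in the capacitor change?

U₂/U₁ ≈ 3.37

Battery connected ⇒ V is held fixed.
C₂ = 3.37 C₁ and U = ½CV², so U₂/U₁ = C₂/C₁ = 3.37.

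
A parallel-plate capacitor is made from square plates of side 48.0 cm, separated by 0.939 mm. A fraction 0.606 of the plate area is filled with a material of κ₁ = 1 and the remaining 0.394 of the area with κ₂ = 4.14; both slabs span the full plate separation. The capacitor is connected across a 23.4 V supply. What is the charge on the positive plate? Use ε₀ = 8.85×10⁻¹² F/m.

A = (48.0 cm)² = 0.230 m².
Side-by-side slabs ⇒ two capacitors in parallel, each spanning the full gap.
C₁ = κ₁ε₀A₁/d = 1.00 × 8.85×10⁻¹² × 0.140 / 9.39×10⁻⁴ = 1.32×10⁻⁹ F.
C₂ = κ₂ε₀A₂/d = 4.14 × 8.85×10⁻¹² × 9.08×10⁻² / 9.39×10⁻⁴ = 3.54×10⁻⁹ F.
C = C₁ + C₂ = 4.86×10⁻⁹ F.
Q = CV = 4.86×10⁻⁹ × 23.4 = 1.14×10⁻⁷ C.

Q ≈ 114 nC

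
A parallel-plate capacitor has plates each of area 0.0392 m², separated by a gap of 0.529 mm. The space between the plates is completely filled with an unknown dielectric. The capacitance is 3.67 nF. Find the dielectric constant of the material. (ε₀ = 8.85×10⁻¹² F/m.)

5.60

κ = Cd/(ε₀A) = 3.67×10⁻⁹ × 5.29×10⁻⁴ / (8.85×10⁻¹² × 3.92×10⁻²) = 5.60.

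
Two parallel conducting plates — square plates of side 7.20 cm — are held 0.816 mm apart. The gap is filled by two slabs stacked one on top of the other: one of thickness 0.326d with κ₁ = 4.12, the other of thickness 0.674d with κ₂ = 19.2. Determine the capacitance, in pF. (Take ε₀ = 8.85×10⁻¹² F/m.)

492 pF

A = (7.20 cm)² = 5.18×10⁻³ m².
Stacked slabs ⇒ two capacitors in series, each with the full plate area.
C₁ = κ₁ε₀A/d₁ = 4.12 × 8.85×10⁻¹² × 5.18×10⁻³ / 2.66×10⁻⁴ = 7.11×10⁻¹⁰ F.
C₂ = κ₂ε₀A/d₂ = 19.2 × 8.85×10⁻¹² × 5.18×10⁻³ / 5.50×10⁻⁴ = 1.60×10⁻⁹ F.
C = (1/C₁ + 1/C₂)⁻¹ = 4.92×10⁻¹⁰ F.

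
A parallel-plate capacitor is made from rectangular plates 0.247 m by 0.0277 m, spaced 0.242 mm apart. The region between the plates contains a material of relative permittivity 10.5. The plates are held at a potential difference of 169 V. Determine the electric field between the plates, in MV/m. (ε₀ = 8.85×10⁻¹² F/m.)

E = V/d = 169 / 2.42×10⁻⁴ = 6.98×10⁵ V/m.

0.698 MV/m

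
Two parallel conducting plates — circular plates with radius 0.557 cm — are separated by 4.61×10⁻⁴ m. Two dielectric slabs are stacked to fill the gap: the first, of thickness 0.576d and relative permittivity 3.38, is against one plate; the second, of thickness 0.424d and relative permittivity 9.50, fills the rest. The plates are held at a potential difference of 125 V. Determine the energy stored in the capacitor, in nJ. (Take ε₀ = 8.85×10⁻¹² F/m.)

68.0 nJ

A = π(0.557 cm)² = 9.75×10⁻⁵ m².
Stacked slabs ⇒ two capacitors in series, each with the full plate area.
C₁ = κ₁ε₀A/d₁ = 3.38 × 8.85×10⁻¹² × 9.75×10⁻⁵ / 2.66×10⁻⁴ = 1.10×10⁻¹¹ F.
C₂ = κ₂ε₀A/d₂ = 9.50 × 8.85×10⁻¹² × 9.75×10⁻⁵ / 1.95×10⁻⁴ = 4.19×10⁻¹¹ F.
C = (1/C₁ + 1/C₂)⁻¹ = 8.70×10⁻¹² F.
U = ½CV² = ½ × 8.70×10⁻¹² × (125)² = 6.80×10⁻⁸ J.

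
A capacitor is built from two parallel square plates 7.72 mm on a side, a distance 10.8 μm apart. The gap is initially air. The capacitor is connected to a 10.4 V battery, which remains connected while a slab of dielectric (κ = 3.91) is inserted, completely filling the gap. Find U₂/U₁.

U₂/U₁ ≈ 3.91

Battery connected ⇒ V is held fixed.
C₂ = 3.91 C₁ and U = ½CV², so U₂/U₁ = C₂/C₁ = 3.91.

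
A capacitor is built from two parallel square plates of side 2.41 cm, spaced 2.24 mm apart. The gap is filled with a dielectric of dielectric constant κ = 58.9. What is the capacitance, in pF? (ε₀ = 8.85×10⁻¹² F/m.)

A = (2.41 cm)² = 5.81×10⁻⁴ m².
C = κε₀A/d = 58.9 × 8.85×10⁻¹² × 5.81×10⁻⁴ / 2.24×10⁻³ = 1.35×10⁻¹⁰ F.

135 pF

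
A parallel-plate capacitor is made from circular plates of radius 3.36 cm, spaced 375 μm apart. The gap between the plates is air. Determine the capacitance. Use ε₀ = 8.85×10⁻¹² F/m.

C ≈ 83.7 pF

A = π(3.36 cm)² = 3.55×10⁻³ m².
C = ε₀A/d = 8.85×10⁻¹² × 3.55×10⁻³ / 3.75×10⁻⁴ = 8.37×10⁻¹¹ F.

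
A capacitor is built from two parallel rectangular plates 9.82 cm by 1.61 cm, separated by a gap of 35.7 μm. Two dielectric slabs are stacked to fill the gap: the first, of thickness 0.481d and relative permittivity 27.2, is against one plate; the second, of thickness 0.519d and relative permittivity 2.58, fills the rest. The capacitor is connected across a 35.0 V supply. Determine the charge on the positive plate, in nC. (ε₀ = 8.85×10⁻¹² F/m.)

Q ≈ 62.7 nC

A = 9.82 × 1.61 cm² = 1.58×10⁻³ m².
Stacked slabs ⇒ two capacitors in series, each with the full plate area.
C₁ = κ₁ε₀A/d₁ = 27.2 × 8.85×10⁻¹² × 1.58×10⁻³ / 1.72×10⁻⁵ = 2.22×10⁻⁸ F.
C₂ = κ₂ε₀A/d₂ = 2.58 × 8.85×10⁻¹² × 1.58×10⁻³ / 1.85×10⁻⁵ = 1.95×10⁻⁹ F.
C = (1/C₁ + 1/C₂)⁻¹ = 1.79×10⁻⁹ F.
Q = CV = 1.79×10⁻⁹ × 35.0 = 6.27×10⁻⁸ C.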